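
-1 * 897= -897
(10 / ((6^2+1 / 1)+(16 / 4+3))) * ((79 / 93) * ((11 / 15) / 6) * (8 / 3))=158 / 2511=0.06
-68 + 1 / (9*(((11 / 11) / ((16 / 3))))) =-1820 / 27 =-67.41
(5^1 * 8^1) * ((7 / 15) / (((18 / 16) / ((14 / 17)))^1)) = 6272 / 459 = 13.66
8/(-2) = -4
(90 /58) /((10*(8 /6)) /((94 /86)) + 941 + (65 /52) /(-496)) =12588480 /7732875491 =0.00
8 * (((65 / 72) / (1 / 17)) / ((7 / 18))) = 2210 / 7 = 315.71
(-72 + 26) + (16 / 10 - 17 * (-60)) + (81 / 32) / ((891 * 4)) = 6868229 / 7040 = 975.60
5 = 5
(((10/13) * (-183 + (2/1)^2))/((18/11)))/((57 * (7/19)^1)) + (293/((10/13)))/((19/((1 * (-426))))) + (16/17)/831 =-9391351202216/1099151235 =-8544.18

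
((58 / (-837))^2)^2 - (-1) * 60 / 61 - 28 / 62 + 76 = 2291262380646238 / 29938612349421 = 76.53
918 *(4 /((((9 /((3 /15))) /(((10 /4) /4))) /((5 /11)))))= 255 /11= 23.18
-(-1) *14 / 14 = 1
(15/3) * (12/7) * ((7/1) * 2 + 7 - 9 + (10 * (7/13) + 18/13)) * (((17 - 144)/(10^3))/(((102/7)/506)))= -3919982/5525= -709.50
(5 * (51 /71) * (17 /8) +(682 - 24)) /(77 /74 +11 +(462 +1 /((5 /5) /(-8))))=1.43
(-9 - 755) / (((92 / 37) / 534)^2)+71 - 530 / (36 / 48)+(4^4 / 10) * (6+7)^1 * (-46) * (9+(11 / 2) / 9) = -842343610064 / 23805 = -35385154.80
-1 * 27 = -27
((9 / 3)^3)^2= 729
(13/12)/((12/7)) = 0.63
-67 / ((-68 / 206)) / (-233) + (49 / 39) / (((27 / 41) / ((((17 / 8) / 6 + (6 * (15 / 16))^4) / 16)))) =97214284093411 / 820038795264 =118.55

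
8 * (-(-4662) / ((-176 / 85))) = -198135 / 11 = -18012.27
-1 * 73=-73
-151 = -151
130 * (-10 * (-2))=2600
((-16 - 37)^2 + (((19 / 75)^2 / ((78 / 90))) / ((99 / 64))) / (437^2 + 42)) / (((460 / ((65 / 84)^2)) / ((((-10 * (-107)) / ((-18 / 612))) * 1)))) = -6123447285226619413 / 46033207854480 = -133022.39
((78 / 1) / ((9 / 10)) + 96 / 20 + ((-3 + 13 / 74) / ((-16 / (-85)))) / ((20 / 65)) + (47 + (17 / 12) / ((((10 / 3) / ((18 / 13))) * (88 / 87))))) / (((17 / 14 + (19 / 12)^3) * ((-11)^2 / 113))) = 1305876833289 / 80283739822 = 16.27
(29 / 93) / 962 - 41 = -3668077 / 89466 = -41.00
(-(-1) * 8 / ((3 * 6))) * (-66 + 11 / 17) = -4444 / 153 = -29.05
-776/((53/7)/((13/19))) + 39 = -31343/1007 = -31.13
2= 2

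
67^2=4489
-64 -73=-137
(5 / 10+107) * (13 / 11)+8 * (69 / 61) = 182639 / 1342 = 136.09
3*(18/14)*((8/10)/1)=108/35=3.09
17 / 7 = 2.43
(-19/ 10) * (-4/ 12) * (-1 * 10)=-19/ 3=-6.33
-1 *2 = -2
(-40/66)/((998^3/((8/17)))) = -20/69705090939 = -0.00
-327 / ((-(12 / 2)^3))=109 / 72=1.51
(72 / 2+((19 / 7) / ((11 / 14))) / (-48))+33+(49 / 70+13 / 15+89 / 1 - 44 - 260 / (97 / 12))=10669541 / 128040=83.33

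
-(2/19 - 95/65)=335/247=1.36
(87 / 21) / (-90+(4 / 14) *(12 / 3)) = -29 / 622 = -0.05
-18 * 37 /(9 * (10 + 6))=-37 /8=-4.62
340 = 340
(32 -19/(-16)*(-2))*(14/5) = 1659/20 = 82.95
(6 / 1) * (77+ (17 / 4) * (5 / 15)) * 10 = 4705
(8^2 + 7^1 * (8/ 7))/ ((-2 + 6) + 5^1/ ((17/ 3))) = 1224/ 83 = 14.75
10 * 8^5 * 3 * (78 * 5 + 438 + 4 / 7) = 5701632000 / 7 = 814518857.14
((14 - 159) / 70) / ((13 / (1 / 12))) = -0.01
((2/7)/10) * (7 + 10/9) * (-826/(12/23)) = -366.89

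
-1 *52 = -52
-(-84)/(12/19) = 133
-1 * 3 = -3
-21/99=-7/33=-0.21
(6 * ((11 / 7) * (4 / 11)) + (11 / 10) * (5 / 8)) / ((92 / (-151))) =-69611 / 10304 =-6.76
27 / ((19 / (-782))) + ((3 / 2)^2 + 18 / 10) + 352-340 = -416181 / 380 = -1095.21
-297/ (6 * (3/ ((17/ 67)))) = -561/ 134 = -4.19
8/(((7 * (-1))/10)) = -80/7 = -11.43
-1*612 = -612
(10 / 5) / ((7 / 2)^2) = 8 / 49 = 0.16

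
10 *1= 10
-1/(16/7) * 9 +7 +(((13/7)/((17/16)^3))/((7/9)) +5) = 38722785/3851792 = 10.05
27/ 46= 0.59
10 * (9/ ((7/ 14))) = 180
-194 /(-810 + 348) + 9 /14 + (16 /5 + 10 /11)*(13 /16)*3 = 102367 /9240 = 11.08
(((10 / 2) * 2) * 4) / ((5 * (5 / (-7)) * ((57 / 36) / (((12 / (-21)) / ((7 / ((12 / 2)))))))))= 3.46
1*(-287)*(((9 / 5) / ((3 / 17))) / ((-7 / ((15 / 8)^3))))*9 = 12702825 / 512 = 24810.21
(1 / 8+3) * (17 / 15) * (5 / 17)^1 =1.04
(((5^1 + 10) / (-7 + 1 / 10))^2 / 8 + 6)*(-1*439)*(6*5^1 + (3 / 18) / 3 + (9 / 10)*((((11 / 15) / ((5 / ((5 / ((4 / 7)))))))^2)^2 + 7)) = -570060101146009 / 5078400000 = -112251.91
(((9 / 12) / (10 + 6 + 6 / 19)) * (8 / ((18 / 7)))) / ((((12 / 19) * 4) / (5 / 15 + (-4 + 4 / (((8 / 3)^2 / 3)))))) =-48013 / 428544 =-0.11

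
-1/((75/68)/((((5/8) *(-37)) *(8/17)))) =148/15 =9.87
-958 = -958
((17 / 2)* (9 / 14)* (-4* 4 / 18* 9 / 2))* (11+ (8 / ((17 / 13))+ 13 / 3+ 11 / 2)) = -8247 / 14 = -589.07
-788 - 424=-1212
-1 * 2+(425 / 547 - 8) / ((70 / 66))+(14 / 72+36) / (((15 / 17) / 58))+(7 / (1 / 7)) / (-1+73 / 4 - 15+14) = 31897817173 / 13439790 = 2373.39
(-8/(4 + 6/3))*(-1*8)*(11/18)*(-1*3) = -176/9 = -19.56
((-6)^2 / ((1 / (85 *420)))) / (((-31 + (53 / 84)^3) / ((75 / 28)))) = -2040383520000 / 18224947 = -111955.53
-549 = -549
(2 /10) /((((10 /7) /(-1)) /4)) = -14 /25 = -0.56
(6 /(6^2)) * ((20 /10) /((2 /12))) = 2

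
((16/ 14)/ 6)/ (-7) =-0.03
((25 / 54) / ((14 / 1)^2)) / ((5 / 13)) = 65 / 10584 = 0.01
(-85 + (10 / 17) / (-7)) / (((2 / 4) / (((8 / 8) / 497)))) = -20250 / 59143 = -0.34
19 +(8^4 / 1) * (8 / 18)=16555 / 9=1839.44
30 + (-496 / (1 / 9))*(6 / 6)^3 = -4434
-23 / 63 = -0.37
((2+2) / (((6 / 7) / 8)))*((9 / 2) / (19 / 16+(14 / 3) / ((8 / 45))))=2688 / 439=6.12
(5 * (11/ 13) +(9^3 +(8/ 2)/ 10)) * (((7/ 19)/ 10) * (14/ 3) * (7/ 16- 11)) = -15187991/ 11400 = -1332.28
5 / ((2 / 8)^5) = 5120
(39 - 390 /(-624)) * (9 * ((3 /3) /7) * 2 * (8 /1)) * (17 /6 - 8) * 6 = -176886 /7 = -25269.43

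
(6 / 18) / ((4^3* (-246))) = -0.00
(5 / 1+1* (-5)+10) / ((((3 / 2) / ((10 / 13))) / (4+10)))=2800 / 39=71.79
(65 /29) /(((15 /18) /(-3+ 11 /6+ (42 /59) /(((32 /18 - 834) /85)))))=-610285 /183077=-3.33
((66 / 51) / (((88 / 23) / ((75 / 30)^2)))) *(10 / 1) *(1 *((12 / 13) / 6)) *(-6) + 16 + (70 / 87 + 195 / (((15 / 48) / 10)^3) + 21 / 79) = 19411227230185 / 3037866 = 6389757.56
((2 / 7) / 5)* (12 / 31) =24 / 1085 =0.02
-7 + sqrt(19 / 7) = -7 + sqrt(133) / 7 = -5.35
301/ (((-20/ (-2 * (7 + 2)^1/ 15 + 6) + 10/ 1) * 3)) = 86/ 5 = 17.20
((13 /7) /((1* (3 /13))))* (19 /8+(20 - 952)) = -418951 /56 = -7481.27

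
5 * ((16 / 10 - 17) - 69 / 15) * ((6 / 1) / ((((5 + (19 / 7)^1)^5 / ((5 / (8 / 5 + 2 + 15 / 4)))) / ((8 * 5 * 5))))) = -42875000 / 14348907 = -2.99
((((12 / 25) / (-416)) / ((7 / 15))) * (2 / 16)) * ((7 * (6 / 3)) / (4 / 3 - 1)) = -27 / 2080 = -0.01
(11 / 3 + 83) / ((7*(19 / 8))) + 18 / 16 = 20231 / 3192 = 6.34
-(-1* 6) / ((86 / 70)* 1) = 4.88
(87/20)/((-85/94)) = -4089/850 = -4.81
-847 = -847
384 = 384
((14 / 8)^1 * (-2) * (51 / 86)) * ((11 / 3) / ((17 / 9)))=-693 / 172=-4.03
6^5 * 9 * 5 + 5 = 349925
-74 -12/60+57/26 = -9361/130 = -72.01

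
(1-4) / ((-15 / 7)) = 7 / 5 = 1.40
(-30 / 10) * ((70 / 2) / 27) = -3.89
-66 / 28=-33 / 14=-2.36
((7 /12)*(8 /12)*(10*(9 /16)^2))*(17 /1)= 20.92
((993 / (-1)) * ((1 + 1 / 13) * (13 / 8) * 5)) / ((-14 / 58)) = 35996.25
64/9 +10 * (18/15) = 172/9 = 19.11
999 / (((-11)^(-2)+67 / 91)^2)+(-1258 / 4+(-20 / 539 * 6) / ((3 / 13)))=53856543180039 / 36224682956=1486.74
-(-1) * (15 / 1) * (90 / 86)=675 / 43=15.70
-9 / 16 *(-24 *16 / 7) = 216 / 7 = 30.86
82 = 82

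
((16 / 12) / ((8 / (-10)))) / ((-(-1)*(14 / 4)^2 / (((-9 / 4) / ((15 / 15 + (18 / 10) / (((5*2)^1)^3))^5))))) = 46875000000000000000 / 154508095188290118401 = 0.30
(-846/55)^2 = 715716/3025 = 236.60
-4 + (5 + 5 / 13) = 18 / 13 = 1.38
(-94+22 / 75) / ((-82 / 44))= 154616 / 3075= 50.28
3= 3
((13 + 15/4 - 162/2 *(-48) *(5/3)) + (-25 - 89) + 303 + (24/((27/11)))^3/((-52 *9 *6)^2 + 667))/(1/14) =1076134720566115/11497104198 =93600.50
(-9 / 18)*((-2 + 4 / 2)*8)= 0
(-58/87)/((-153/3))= 2/153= 0.01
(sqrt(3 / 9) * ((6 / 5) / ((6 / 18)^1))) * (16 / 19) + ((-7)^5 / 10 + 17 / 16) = -134371 / 80 + 96 * sqrt(3) / 95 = -1677.89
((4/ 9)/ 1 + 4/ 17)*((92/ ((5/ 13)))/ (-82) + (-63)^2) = 84556888/ 31365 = 2695.90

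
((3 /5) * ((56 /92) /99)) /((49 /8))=16 /26565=0.00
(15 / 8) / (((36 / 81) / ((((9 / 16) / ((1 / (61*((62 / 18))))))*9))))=2297565 / 512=4487.43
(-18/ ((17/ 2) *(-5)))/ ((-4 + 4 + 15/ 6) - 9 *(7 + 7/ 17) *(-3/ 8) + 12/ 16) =72/ 4805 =0.01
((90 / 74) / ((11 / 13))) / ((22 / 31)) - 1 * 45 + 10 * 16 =1047845 / 8954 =117.03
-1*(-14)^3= 2744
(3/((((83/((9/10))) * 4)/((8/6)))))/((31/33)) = 297/25730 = 0.01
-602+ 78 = -524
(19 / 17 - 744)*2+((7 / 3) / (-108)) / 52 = -425546903 / 286416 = -1485.77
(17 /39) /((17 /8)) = 8 /39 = 0.21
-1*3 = -3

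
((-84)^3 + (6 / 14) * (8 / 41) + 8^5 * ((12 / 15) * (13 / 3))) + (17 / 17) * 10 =-2062517678 / 4305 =-479098.18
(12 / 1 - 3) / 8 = 9 / 8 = 1.12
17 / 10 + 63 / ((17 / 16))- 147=-14621 / 170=-86.01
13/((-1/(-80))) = 1040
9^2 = 81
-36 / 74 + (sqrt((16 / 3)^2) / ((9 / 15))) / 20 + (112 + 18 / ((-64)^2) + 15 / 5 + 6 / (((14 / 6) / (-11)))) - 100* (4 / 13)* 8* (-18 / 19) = 377180735861 / 1179150336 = 319.88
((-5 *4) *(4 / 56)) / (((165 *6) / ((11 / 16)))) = -1 / 1008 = -0.00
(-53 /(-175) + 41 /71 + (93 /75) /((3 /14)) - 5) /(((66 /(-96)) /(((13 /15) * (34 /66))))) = -1.08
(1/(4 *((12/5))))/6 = 5/288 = 0.02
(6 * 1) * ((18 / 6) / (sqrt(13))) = 4.99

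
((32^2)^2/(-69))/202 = -524288/6969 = -75.23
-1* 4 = -4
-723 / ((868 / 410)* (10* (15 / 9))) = -88929 / 4340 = -20.49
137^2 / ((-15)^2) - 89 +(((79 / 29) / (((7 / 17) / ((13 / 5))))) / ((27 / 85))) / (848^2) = -550038105941 / 98535225600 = -5.58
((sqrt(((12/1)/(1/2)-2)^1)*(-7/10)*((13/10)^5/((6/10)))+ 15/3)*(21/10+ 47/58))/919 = 422/26651-548399761*sqrt(22)/39976500000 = -0.05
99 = 99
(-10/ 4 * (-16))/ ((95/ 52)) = 416/ 19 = 21.89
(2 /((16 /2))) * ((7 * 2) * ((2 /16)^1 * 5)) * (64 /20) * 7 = 49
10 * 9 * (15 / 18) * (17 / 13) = 1275 / 13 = 98.08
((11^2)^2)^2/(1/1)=214358881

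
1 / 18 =0.06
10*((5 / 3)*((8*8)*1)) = 3200 / 3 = 1066.67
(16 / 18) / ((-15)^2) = 8 / 2025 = 0.00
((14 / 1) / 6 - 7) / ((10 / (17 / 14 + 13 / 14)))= -1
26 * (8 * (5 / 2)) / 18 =28.89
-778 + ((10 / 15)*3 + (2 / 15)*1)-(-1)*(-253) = -15433 / 15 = -1028.87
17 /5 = 3.40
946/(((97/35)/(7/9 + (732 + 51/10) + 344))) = 322388759/873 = 369288.38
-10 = -10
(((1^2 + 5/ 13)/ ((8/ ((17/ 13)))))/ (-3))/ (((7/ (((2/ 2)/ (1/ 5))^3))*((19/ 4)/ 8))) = -2.27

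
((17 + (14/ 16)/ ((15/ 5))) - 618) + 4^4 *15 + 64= 79279/ 24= 3303.29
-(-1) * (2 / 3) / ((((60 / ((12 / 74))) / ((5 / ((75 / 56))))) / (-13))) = -728 / 8325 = -0.09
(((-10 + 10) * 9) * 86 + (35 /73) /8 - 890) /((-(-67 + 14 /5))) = -2598625 /187464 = -13.86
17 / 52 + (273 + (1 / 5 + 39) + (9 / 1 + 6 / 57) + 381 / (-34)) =26069601 / 83980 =310.43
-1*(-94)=94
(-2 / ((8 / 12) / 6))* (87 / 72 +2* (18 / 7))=-3201 / 28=-114.32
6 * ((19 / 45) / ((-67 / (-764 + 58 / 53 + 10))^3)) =2414531591340032 / 671650397265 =3594.92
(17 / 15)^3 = 4913 / 3375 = 1.46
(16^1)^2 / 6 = 128 / 3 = 42.67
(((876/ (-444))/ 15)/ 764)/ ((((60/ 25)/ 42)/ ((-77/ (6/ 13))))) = 511511/ 1017648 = 0.50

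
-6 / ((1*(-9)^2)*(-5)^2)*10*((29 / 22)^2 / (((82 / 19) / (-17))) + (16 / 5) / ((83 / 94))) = 53041093 / 555880050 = 0.10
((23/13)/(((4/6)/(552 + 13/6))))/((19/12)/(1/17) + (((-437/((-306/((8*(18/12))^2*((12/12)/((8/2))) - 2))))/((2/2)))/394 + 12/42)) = 949131225/17635189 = 53.82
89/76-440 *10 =-334311/76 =-4398.83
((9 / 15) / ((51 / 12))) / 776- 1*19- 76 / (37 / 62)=-89293239 / 610130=-146.35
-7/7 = -1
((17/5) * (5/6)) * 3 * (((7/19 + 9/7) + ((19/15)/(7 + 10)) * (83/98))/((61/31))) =25276253/3407460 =7.42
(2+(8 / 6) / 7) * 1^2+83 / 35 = 479 / 105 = 4.56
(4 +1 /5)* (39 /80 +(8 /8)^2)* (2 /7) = 1.78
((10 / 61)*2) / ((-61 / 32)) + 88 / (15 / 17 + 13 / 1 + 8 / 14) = 4733189 / 800015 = 5.92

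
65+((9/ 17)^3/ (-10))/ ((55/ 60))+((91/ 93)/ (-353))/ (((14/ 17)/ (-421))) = 1178069356273/ 17741776470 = 66.40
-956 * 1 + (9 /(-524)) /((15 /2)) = -1252363 /1310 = -956.00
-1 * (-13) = 13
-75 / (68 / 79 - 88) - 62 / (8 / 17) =-450521 / 3442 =-130.89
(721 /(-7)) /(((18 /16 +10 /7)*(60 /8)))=-11536 /2145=-5.38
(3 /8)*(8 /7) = 3 /7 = 0.43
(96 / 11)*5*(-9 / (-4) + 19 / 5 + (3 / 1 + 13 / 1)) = 10584 / 11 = 962.18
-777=-777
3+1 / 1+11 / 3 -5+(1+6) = 29 / 3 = 9.67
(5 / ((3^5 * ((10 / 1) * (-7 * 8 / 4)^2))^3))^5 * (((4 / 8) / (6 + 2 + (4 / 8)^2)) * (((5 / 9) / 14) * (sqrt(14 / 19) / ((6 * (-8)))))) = -sqrt(266) / 1786341451304017816578095592379583911714803581533136253297108893072656699490304000000000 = -0.00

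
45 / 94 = 0.48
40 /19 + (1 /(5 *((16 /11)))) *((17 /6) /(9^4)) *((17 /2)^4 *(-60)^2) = 1117.96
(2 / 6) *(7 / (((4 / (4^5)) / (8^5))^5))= 290768624077950347197707794436325376 / 3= 96922874692650115732569260000000000.00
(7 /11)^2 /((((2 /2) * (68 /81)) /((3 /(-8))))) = -11907 /65824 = -0.18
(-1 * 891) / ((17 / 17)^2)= -891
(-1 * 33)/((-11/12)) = 36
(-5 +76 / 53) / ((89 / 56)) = -10584 / 4717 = -2.24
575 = 575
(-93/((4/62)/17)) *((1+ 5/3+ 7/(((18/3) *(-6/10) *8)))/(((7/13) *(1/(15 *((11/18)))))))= -4076653295/4032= -1011074.73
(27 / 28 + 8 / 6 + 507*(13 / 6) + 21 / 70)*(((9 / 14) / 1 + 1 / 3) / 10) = 18960901 / 176400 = 107.49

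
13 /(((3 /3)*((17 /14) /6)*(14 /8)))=624 /17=36.71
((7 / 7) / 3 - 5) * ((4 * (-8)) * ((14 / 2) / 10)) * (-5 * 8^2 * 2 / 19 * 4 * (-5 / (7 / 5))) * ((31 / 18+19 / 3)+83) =2349670400 / 513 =4580254.19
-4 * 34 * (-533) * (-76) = -5509088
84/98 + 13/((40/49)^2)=228091/11200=20.37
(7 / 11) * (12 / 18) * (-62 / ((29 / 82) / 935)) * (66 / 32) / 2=-8318695 / 116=-71712.89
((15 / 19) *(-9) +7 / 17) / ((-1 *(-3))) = -2162 / 969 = -2.23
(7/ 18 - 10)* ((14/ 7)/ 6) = -173/ 54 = -3.20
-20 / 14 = -10 / 7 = -1.43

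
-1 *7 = -7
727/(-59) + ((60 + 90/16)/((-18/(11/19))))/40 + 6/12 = -5111675/430464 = -11.87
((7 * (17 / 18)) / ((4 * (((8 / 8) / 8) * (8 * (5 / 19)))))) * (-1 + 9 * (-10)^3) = -20351261 / 360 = -56531.28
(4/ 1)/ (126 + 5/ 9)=36/ 1139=0.03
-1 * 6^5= -7776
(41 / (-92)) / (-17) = 41 / 1564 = 0.03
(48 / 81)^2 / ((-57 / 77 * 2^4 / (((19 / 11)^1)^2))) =-2128 / 24057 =-0.09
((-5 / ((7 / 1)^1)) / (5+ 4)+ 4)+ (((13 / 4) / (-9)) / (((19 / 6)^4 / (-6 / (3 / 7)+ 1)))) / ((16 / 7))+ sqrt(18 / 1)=129427909 / 32840892+ 3 *sqrt(2)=8.18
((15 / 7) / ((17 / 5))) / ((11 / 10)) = 750 / 1309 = 0.57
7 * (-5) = -35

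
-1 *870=-870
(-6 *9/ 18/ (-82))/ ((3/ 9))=9/ 82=0.11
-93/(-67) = 93/67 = 1.39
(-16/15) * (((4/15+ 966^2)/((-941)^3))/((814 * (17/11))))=111978752/117923954312025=0.00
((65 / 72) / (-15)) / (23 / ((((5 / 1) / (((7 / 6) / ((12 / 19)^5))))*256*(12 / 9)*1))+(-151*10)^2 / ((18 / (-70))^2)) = -11796480 / 6758772073496303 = -0.00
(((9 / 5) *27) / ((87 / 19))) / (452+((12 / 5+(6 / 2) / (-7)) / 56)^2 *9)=1182444480 / 50356935421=0.02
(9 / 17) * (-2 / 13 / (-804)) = 3 / 29614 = 0.00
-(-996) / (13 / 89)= 88644 / 13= 6818.77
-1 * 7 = -7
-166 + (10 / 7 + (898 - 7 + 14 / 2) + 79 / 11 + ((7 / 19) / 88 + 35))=9077793 / 11704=775.61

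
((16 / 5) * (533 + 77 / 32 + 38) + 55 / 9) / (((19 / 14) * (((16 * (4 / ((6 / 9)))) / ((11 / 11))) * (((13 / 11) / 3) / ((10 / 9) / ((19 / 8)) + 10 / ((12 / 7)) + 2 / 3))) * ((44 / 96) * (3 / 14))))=19347240997 / 7602660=2544.80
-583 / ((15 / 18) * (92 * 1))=-1749 / 230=-7.60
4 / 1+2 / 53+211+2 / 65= 740911 / 3445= 215.07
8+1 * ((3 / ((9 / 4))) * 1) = 28 / 3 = 9.33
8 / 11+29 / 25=519 / 275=1.89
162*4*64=41472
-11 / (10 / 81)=-891 / 10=-89.10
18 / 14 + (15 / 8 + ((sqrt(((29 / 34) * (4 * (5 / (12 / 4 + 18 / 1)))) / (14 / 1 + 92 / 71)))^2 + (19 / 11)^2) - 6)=5288803 / 26806824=0.20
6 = 6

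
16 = 16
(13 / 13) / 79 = 1 / 79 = 0.01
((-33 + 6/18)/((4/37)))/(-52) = 1813/312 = 5.81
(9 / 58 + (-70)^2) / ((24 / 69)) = 6536807 / 464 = 14087.95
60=60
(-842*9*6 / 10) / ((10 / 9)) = -4092.12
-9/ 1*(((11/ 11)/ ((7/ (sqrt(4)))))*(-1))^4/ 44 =-36/ 26411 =-0.00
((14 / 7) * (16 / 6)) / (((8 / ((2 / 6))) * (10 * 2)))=1 / 90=0.01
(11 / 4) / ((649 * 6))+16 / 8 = 2833 / 1416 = 2.00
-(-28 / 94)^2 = -196 / 2209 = -0.09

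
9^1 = 9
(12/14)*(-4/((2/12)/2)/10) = -144/35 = -4.11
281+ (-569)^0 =282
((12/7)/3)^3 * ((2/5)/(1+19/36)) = 4608/94325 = 0.05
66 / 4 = 33 / 2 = 16.50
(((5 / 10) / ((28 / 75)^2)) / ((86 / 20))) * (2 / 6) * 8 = 9375 / 4214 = 2.22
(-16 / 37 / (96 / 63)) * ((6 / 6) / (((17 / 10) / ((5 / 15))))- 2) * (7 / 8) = 1127 / 2516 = 0.45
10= 10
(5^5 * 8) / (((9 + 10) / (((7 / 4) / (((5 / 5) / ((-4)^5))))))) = -44800000 / 19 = -2357894.74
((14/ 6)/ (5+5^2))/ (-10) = -7/ 900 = -0.01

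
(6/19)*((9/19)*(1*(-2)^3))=-432/361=-1.20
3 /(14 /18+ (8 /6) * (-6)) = -27 /65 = -0.42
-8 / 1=-8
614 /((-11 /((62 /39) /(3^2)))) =-38068 /3861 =-9.86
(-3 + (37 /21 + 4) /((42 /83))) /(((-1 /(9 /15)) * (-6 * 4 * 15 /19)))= 140543 /529200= 0.27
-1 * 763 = -763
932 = 932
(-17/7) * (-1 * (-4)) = -68/7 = -9.71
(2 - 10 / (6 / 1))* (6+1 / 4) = 25 / 12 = 2.08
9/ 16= 0.56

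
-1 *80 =-80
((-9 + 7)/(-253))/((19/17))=34/4807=0.01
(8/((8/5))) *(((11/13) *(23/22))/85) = 23/442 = 0.05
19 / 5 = 3.80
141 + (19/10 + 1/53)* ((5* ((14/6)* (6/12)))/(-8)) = 236763/1696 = 139.60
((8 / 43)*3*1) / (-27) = -8 / 387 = -0.02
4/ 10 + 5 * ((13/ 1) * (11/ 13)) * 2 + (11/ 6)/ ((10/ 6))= 111.50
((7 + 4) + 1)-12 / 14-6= 36 / 7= 5.14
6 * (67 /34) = 201 /17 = 11.82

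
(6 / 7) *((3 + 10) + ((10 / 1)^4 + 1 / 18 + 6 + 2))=180379 / 21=8589.48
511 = 511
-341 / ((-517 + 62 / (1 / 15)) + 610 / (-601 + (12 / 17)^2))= -194029 / 234419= -0.83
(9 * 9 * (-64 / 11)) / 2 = -2592 / 11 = -235.64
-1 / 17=-0.06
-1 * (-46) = 46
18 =18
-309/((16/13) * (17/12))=-12051/68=-177.22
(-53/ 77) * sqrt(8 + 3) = -2.28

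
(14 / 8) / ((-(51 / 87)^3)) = -170723 / 19652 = -8.69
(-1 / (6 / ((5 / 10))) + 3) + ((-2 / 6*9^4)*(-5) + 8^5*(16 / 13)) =7997771 / 156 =51267.76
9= 9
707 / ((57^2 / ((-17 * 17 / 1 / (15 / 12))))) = -50.31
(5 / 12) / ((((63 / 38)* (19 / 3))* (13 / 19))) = 0.06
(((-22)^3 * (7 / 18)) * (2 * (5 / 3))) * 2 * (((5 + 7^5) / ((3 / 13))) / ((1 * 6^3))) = -2262540280 / 243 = -9310865.35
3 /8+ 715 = 715.38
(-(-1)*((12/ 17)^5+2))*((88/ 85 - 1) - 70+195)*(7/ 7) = 32825066888/ 120687845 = 271.98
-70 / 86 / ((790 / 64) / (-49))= 10976 / 3397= 3.23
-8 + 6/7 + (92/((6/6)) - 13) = 503/7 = 71.86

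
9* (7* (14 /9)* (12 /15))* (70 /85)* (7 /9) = 38416 /765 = 50.22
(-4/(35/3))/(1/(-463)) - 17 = 4961/35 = 141.74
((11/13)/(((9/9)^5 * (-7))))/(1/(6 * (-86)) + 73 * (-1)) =5676/3427879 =0.00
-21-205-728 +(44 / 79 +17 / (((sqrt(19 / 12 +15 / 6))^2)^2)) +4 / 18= -1625513212 / 1707111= -952.20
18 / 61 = 0.30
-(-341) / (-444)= -341 / 444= -0.77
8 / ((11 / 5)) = 40 / 11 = 3.64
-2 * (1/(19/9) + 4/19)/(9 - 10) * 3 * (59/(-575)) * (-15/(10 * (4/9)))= 62127/43700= 1.42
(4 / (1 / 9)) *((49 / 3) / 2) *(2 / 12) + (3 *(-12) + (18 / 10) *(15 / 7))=118 / 7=16.86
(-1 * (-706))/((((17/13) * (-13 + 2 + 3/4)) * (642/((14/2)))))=-128492/223737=-0.57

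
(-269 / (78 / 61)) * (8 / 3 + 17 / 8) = -1887035 / 1872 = -1008.03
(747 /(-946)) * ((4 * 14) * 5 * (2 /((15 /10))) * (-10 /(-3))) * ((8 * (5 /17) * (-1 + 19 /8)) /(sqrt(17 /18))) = -6972000 * sqrt(34) /12427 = -3271.38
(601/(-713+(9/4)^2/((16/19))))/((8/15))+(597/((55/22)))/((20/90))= 971011497/904945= 1073.01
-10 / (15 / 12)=-8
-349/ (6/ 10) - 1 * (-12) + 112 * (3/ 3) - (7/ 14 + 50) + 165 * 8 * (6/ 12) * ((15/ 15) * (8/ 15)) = -937/ 6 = -156.17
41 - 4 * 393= -1531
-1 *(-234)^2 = -54756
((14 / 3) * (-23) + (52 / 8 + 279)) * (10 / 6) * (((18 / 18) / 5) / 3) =1069 / 54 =19.80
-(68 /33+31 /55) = -433 /165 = -2.62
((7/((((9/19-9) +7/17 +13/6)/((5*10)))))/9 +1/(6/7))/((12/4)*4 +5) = -123837/391918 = -0.32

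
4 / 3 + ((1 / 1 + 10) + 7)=58 / 3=19.33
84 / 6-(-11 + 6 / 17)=419 / 17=24.65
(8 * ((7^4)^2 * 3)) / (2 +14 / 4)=276710448 / 11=25155495.27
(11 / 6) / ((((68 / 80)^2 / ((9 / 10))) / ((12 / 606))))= 1320 / 29189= 0.05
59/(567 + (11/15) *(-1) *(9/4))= 1180/11307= 0.10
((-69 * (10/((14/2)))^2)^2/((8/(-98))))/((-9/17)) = 22482500/49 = 458826.53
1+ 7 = 8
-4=-4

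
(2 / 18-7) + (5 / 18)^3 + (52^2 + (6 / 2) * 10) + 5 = 15933797 / 5832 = 2732.13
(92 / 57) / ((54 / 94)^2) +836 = 34941536 / 41553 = 840.89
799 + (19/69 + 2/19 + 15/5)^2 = 1392900703/1718721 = 810.43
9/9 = 1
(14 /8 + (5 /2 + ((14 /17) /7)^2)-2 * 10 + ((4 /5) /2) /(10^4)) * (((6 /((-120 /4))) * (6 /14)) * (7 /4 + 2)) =146177307 /28900000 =5.06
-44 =-44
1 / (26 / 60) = 30 / 13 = 2.31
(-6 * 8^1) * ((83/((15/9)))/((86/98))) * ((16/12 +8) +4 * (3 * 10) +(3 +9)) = -384984.11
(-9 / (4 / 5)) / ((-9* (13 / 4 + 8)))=1 / 9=0.11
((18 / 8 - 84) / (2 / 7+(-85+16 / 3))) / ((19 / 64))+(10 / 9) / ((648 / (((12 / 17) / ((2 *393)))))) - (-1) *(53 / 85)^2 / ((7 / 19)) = 1384200428596709 / 305952433501050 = 4.52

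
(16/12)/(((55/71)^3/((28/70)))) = 2863288/2495625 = 1.15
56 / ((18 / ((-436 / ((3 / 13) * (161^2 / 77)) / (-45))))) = 249392 / 642735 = 0.39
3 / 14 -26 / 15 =-319 / 210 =-1.52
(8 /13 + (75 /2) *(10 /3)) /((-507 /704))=-1149632 /6591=-174.42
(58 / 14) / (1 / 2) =58 / 7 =8.29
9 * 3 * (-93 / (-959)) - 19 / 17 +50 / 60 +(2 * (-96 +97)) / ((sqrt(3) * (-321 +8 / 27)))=2.33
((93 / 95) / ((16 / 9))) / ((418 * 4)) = 837 / 2541440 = 0.00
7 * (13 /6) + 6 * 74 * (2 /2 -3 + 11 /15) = -16417 /30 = -547.23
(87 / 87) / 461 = 1 / 461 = 0.00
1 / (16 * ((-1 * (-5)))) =1 / 80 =0.01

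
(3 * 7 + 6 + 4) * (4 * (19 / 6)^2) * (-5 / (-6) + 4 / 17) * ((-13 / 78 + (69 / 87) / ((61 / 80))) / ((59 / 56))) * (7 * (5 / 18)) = 2770690777505 / 1293469803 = 2142.06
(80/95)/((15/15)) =16/19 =0.84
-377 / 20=-18.85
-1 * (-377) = 377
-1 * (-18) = 18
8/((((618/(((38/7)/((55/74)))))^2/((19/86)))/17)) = 0.00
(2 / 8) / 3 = 1 / 12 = 0.08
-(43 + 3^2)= -52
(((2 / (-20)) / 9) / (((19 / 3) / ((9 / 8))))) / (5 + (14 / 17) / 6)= -153 / 398240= -0.00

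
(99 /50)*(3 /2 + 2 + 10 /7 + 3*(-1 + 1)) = 6831 /700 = 9.76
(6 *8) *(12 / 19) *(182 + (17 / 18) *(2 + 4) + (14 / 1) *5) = 148416 / 19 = 7811.37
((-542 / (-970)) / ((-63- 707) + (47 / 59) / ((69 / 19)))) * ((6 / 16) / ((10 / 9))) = -29787507 / 121590547600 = -0.00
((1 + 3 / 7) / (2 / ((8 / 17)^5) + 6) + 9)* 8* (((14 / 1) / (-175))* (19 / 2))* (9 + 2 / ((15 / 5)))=-422321589064 / 797034525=-529.87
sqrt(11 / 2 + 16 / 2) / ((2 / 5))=9.19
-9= -9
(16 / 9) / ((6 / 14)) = 112 / 27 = 4.15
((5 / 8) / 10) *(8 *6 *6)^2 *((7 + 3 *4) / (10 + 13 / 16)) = 1575936 / 173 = 9109.46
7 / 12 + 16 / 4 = 55 / 12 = 4.58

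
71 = 71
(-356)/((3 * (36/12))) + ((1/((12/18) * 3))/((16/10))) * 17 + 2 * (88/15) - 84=-76687/720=-106.51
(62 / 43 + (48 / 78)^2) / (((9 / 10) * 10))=1470 / 7267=0.20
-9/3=-3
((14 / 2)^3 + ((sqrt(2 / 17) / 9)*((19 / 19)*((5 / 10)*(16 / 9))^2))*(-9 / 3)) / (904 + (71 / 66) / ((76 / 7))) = 1720488 / 4534961- 107008*sqrt(34) / 6244641297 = 0.38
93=93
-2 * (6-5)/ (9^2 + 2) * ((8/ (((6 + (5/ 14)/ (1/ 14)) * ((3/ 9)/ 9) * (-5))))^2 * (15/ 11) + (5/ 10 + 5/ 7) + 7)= -2724877/ 3866555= -0.70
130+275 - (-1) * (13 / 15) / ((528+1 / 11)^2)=204997723648 / 506167215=405.00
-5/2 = -2.50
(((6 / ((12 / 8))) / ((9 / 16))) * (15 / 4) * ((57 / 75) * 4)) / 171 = 64 / 135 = 0.47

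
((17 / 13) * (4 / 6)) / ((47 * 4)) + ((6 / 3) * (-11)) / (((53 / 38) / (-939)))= 2877825565 / 194298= 14811.40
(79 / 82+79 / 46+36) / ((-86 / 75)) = -1367850 / 40549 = -33.73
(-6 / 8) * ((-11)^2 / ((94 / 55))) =-19965 / 376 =-53.10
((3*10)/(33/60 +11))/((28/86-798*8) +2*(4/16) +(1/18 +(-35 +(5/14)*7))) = -154800/382358053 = -0.00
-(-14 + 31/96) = 1313/96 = 13.68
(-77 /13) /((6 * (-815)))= 77 /63570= 0.00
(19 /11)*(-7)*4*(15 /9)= -2660 /33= -80.61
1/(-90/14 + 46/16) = -0.28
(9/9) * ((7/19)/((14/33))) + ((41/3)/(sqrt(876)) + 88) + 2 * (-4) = 41 * sqrt(219)/1314 + 3073/38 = 81.33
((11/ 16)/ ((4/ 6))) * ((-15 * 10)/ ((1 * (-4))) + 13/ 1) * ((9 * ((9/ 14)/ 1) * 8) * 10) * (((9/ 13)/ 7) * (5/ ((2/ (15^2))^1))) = 13667383125/ 10192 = 1340991.28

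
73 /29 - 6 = -101 /29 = -3.48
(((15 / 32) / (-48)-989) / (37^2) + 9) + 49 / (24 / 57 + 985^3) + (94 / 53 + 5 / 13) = 91512273011152275313 / 8769098000917403136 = 10.44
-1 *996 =-996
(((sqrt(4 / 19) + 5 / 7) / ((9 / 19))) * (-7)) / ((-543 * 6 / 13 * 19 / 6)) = 182 * sqrt(19) / 92853 + 65 / 4887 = 0.02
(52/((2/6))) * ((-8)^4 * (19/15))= 4046848/5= 809369.60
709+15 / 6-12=699.50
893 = 893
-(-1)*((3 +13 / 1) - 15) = 1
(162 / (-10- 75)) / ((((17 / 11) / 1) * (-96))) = 297 / 23120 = 0.01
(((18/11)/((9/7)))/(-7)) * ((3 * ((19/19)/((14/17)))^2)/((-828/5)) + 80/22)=-0.66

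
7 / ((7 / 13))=13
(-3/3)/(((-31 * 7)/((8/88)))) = 1/2387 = 0.00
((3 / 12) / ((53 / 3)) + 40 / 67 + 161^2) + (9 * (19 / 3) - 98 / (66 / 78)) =4040906227 / 156244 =25862.79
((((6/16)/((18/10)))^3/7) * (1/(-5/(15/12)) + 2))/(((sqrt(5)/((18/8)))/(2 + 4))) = 25 * sqrt(5)/4096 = 0.01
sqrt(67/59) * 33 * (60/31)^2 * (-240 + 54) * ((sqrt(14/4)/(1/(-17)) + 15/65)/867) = -712800 * sqrt(3953)/6871553 + 118800 * sqrt(55342)/31093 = 892.32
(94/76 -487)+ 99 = -386.76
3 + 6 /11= 39 /11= 3.55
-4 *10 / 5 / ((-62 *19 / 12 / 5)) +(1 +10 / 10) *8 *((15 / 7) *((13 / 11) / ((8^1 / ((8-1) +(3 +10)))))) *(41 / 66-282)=-2031373060 / 71269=-28502.90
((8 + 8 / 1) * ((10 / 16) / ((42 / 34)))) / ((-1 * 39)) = -170 / 819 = -0.21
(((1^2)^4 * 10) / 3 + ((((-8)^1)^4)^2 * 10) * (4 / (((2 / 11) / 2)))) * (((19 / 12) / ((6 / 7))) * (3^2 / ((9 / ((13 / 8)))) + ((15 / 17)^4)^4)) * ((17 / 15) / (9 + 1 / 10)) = 2988934044.28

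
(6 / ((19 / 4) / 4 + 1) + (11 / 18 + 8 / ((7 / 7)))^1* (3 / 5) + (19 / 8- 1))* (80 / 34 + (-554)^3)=-1578661154.03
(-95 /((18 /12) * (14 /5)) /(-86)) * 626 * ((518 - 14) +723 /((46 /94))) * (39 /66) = 2669162275 /13846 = 192774.97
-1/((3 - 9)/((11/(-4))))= -11/24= -0.46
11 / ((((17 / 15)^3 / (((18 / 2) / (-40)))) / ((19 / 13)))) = -1269675 / 510952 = -2.48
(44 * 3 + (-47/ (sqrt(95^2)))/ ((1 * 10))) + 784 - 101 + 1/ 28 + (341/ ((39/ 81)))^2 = 502405.81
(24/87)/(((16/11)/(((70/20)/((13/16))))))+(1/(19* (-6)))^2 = 4003145/4899492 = 0.82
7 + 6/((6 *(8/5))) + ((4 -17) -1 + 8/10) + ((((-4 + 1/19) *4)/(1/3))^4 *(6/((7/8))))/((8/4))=629855796568919/36489880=17261109.01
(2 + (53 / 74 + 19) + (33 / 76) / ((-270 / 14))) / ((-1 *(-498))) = 0.04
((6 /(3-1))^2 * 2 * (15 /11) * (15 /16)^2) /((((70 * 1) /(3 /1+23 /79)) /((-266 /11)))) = -7502625 /305888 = -24.53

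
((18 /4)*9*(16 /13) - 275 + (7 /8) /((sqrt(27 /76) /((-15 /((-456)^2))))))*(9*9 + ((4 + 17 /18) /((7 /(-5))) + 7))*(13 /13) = -31152061 /1638 - 53215*sqrt(57) /44914176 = -19018.36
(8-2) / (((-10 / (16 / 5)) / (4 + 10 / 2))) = -432 / 25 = -17.28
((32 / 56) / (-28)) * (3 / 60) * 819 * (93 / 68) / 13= -837 / 9520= -0.09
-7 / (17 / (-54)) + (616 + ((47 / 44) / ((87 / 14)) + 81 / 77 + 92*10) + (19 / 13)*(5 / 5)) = 4621820551 / 2960958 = 1560.92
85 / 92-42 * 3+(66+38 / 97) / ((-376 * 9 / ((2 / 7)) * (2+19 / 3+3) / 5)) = -2675533963 / 21390828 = -125.08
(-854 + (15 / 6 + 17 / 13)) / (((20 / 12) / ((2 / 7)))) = -13263 / 91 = -145.75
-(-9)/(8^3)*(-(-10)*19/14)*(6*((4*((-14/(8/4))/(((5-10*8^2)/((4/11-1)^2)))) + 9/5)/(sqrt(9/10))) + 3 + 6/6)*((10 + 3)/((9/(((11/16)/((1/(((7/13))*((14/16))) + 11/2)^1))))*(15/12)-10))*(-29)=-12606199515*sqrt(10)/4423192576-4963959/1583104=-12.15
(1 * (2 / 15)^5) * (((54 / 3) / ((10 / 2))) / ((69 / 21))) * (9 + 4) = 5824 / 9703125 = 0.00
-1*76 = -76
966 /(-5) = -966 /5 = -193.20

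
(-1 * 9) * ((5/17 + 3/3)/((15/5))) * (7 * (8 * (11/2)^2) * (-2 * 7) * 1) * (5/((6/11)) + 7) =25304972/17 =1488527.76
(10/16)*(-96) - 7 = -67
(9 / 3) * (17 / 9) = 17 / 3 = 5.67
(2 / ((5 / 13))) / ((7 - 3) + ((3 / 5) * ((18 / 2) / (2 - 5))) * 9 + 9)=-13 / 8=-1.62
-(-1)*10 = 10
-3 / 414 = -1 / 138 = -0.01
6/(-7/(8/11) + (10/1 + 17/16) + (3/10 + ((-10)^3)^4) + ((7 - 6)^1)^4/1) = 480/80000000000219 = 0.00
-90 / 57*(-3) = 90 / 19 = 4.74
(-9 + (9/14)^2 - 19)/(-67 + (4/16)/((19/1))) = 102733/249459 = 0.41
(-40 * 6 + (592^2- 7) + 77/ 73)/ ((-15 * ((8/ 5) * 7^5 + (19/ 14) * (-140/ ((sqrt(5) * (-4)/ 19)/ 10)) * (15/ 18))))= -41249892847296/ 46766840126683 + 2307324099500 * sqrt(5)/ 46766840126683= -0.77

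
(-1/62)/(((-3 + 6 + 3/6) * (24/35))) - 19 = -14141/744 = -19.01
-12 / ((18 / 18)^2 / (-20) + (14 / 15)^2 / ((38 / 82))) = -205200 / 31289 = -6.56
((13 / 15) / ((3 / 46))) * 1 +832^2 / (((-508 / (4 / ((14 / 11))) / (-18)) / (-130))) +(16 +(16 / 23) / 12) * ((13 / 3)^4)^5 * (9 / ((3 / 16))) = 4201204845767283.78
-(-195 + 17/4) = 763/4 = 190.75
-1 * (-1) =1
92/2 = 46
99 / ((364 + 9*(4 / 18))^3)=11 / 5447544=0.00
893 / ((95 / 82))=3854 / 5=770.80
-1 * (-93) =93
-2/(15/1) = -0.13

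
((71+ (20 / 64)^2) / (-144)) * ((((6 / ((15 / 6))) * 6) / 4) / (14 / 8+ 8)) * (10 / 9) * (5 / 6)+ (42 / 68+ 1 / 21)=10617335 / 21385728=0.50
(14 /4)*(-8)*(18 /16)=-31.50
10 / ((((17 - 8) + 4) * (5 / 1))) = 2 / 13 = 0.15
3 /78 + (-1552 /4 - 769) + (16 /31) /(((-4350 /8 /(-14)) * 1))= -2028188129 /1753050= -1156.95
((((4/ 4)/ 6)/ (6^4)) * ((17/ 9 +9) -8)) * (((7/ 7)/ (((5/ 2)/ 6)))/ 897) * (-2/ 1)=-1/ 503010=-0.00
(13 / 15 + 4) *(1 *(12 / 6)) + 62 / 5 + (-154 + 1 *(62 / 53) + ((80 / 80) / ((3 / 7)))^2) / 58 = 2710189 / 138330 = 19.59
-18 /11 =-1.64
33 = 33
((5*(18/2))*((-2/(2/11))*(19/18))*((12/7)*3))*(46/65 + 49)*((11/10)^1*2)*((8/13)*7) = -1069641936/845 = -1265848.44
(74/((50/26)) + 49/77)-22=4707/275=17.12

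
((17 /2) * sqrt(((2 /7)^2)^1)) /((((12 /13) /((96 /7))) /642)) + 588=1163868 /49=23752.41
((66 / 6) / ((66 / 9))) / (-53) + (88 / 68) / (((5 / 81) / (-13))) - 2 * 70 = -3717251 / 9010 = -412.57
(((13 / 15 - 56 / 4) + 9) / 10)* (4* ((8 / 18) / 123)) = -496 / 83025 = -0.01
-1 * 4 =-4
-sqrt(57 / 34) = -sqrt(1938) / 34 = -1.29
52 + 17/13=693/13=53.31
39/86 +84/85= 1.44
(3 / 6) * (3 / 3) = 1 / 2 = 0.50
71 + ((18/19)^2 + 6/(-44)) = 569927/7942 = 71.76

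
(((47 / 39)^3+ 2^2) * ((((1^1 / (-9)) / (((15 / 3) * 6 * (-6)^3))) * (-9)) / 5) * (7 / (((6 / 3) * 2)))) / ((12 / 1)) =-2387693 / 92252908800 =-0.00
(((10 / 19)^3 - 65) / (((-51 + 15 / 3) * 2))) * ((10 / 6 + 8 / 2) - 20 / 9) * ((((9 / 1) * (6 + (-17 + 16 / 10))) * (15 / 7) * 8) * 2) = -7777495140 / 1104299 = -7042.93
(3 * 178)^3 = 152273304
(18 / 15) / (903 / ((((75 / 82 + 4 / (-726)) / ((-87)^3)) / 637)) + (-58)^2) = -81183 / 28186777228449185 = -0.00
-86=-86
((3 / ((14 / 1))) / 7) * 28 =6 / 7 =0.86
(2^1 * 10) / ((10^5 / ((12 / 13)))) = 3 / 16250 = 0.00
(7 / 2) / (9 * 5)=7 / 90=0.08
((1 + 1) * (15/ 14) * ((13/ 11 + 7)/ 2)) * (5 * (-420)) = -202500/ 11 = -18409.09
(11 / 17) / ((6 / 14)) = 77 / 51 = 1.51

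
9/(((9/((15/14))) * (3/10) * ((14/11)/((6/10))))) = 165/98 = 1.68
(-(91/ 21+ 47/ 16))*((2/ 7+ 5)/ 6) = -12913/ 2016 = -6.41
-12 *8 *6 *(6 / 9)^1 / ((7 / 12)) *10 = -46080 / 7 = -6582.86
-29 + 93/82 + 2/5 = -11261/410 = -27.47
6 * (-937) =-5622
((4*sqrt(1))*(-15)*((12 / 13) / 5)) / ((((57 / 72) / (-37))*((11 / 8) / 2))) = 2045952 / 2717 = 753.02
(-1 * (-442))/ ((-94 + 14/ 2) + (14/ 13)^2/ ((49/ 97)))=-74698/ 14315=-5.22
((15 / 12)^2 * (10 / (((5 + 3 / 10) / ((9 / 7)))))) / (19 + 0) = 5625 / 28196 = 0.20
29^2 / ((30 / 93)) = 26071 / 10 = 2607.10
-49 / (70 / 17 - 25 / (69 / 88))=57477 / 32570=1.76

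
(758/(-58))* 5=-1895/29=-65.34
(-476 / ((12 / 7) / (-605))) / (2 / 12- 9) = -1007930 / 53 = -19017.55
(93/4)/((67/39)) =3627/268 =13.53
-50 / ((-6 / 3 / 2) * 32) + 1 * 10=185 / 16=11.56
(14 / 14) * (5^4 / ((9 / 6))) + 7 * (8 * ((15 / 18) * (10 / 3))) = 5150 / 9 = 572.22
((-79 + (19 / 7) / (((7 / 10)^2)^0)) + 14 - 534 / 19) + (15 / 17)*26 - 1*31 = -98.45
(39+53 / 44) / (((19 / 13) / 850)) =9773725 / 418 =23382.12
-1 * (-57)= 57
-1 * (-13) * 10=130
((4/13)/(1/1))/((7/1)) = 4/91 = 0.04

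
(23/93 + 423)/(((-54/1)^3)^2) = 0.00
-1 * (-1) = 1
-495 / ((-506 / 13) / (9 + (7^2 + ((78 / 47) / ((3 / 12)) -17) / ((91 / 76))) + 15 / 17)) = 164343285 / 257278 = 638.78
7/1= 7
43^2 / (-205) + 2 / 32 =-29379 / 3280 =-8.96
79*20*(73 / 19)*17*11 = 21568580 / 19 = 1135188.42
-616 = -616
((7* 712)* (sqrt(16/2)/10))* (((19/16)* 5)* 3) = 35511* sqrt(2)/2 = 25110.07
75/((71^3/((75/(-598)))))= -5625/214030778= -0.00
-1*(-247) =247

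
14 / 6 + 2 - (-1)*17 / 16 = 259 / 48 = 5.40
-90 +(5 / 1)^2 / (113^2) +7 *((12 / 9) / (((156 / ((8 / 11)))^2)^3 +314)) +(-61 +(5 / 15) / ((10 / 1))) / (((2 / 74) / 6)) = -2323900650653251887423046 / 170566547612393541585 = -13624.60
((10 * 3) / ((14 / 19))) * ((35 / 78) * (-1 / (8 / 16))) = -36.54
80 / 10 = 8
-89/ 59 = -1.51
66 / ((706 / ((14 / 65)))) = 462 / 22945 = 0.02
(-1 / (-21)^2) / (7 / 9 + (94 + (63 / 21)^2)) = -1 / 45766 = -0.00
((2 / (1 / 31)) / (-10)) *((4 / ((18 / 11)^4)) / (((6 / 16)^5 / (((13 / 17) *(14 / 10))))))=-338348122112 / 677587275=-499.34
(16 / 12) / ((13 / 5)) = 20 / 39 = 0.51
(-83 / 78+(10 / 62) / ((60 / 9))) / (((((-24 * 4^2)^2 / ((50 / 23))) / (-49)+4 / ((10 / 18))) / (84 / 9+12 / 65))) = 3040940 / 423085923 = 0.01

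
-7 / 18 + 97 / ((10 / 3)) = 1292 / 45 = 28.71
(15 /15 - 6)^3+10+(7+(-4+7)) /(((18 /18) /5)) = -65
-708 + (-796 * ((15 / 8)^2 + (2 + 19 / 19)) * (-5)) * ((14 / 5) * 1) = 575217 / 8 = 71902.12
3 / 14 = 0.21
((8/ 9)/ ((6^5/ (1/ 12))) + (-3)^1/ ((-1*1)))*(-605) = -190532045/ 104976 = -1815.01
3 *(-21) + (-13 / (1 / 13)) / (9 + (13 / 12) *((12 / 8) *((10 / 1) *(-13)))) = -50291 / 809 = -62.16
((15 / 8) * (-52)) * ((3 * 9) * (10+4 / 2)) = -31590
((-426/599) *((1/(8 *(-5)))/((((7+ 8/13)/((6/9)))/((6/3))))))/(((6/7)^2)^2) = 2216123/384270480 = 0.01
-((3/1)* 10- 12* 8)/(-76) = -33/38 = -0.87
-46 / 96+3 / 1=121 / 48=2.52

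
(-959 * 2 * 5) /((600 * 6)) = -959 /360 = -2.66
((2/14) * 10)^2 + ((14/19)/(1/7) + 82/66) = 259337/30723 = 8.44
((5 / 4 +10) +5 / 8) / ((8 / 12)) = 285 / 16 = 17.81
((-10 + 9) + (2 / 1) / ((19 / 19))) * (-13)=-13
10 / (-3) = -10 / 3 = -3.33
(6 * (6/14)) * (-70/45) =-4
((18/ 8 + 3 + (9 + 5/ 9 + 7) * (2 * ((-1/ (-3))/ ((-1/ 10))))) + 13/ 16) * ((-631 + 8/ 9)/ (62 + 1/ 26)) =3322032103/ 3135672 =1059.43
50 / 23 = 2.17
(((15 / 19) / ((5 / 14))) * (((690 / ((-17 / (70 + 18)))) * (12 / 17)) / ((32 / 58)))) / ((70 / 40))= -31695840 / 5491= -5772.33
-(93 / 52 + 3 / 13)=-105 / 52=-2.02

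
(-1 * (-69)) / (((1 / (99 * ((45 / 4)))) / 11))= 3381345 / 4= 845336.25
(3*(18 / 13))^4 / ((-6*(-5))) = 1417176 / 142805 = 9.92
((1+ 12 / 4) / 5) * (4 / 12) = 4 / 15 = 0.27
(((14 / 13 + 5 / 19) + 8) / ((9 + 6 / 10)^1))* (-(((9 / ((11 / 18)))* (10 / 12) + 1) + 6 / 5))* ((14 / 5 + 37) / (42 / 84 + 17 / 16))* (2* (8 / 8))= -243625352 / 339625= -717.34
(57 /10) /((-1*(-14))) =0.41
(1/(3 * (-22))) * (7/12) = -7/792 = -0.01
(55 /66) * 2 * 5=25 /3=8.33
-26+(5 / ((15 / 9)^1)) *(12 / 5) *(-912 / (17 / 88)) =-2891426 / 85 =-34016.78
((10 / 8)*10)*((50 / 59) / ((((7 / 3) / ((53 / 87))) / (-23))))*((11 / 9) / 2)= -8380625 / 215586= -38.87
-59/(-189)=59/189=0.31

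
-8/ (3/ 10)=-80/ 3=-26.67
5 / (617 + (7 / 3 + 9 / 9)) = 15 / 1861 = 0.01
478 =478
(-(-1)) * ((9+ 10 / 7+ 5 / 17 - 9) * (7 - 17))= -2050 / 119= -17.23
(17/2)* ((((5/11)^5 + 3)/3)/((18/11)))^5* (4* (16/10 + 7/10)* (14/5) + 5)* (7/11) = 77758241778121507319380462715189/5309274911345776164169361318850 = 14.65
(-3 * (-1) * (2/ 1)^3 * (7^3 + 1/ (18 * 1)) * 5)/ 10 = 12350/ 3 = 4116.67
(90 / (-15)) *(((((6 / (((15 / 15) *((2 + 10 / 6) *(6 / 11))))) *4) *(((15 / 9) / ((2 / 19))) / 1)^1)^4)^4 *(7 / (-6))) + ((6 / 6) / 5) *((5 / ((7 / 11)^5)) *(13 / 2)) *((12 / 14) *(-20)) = 2375439070537194392955137829999999874380220 / 117649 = 20190898949733481737670000000000000000.00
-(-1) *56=56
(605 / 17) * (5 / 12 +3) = 24805 / 204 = 121.59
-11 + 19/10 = -91/10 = -9.10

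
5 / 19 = 0.26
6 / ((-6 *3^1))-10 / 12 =-7 / 6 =-1.17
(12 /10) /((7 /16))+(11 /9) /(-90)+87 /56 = 19427 /4536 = 4.28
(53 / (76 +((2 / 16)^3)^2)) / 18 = 6946816 / 179306505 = 0.04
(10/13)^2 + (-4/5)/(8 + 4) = 1331/2535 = 0.53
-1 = -1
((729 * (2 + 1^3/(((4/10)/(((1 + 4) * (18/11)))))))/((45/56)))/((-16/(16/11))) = -1120392/605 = -1851.89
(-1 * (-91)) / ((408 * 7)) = 13 / 408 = 0.03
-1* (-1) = 1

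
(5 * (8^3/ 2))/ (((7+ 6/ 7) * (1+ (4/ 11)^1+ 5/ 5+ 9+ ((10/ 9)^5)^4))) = 21786536502630016411392/ 2619708182382116100125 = 8.32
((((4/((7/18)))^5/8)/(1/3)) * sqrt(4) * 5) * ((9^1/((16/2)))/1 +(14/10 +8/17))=52786971648/40817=1293259.47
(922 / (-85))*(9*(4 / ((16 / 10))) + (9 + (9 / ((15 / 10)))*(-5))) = -1383 / 85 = -16.27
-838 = -838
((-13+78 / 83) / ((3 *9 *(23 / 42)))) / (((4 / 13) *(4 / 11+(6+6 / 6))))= -1002001 / 2783322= -0.36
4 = 4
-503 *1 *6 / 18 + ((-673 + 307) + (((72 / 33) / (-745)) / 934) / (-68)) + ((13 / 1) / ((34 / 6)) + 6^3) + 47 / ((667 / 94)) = -40194553840147 / 130185270105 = -308.75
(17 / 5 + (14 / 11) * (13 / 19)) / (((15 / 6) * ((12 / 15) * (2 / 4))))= 4463 / 1045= 4.27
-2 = -2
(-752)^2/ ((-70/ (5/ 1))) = -282752/ 7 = -40393.14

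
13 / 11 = 1.18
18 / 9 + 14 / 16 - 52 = -393 / 8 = -49.12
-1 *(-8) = 8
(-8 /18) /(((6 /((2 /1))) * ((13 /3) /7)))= -28 /117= -0.24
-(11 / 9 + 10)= -101 / 9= -11.22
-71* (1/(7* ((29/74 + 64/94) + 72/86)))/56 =-5309167/55985636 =-0.09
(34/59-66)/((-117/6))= 7720/2301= 3.36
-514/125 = -4.11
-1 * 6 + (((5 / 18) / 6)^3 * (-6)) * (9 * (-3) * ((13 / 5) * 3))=-15227 / 2592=-5.87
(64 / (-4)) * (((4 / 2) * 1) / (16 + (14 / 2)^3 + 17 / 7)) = -112 / 1265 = -0.09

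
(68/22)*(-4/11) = -1.12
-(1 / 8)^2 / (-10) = 1 / 640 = 0.00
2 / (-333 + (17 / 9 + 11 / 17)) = -306 / 50561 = -0.01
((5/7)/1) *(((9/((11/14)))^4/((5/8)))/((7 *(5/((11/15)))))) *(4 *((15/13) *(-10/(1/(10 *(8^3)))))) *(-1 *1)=1685528248320/17303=97412486.18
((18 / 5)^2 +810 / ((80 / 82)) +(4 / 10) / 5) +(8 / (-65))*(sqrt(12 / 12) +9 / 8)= 1095937 / 1300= 843.03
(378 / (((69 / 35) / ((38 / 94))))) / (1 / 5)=418950 / 1081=387.56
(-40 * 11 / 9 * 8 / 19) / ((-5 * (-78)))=-352 / 6669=-0.05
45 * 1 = 45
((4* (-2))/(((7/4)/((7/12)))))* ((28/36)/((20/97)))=-10.06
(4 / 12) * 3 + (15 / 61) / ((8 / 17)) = 743 / 488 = 1.52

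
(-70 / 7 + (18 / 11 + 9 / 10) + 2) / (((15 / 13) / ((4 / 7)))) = -15626 / 5775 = -2.71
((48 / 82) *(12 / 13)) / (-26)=-144 / 6929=-0.02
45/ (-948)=-15/ 316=-0.05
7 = 7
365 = 365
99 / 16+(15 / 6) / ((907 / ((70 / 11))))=990523 / 159632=6.21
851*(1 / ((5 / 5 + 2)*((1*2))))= 851 / 6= 141.83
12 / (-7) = -12 / 7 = -1.71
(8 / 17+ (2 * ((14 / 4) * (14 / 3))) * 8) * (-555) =-2470120 / 17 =-145301.18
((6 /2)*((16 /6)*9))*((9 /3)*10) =2160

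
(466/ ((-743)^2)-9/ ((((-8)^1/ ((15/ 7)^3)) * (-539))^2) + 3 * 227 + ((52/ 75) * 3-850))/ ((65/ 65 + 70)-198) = 5039293835837462236337/ 3834132362598134027200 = 1.31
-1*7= -7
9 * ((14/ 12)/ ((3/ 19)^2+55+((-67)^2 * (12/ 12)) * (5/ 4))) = 5054/ 2727367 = 0.00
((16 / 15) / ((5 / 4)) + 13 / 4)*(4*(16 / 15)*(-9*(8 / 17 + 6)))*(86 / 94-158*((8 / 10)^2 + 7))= 614129197792 / 499375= 1229795.64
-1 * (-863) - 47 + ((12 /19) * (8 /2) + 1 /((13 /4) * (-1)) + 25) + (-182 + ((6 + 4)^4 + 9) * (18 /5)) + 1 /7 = 317217568 /8645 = 36693.76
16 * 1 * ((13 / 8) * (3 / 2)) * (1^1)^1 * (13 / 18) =169 / 6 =28.17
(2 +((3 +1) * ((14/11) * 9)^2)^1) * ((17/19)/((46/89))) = 48223849/52877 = 912.00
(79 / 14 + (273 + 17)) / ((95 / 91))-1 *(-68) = 66727 / 190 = 351.19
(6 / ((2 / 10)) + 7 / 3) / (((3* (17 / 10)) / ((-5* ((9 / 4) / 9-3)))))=26675 / 306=87.17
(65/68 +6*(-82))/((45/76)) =-634429/765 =-829.32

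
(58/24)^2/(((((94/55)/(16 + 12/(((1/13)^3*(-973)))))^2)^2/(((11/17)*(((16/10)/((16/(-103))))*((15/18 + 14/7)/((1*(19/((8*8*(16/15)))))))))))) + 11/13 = -61592947671321097365610117391/87503367121321550828247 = -703892.32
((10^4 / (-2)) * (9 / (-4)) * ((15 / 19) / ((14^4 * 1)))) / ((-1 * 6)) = -28125 / 729904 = -0.04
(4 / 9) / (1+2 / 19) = 76 / 189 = 0.40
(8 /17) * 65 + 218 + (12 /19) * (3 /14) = 562364 /2261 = 248.72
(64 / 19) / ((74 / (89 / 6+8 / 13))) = 0.70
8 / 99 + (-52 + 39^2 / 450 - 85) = -661019 / 4950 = -133.54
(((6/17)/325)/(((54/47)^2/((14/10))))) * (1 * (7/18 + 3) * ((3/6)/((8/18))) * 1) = 943243/214812000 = 0.00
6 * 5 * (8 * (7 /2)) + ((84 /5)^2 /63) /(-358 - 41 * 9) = 15266888 /18175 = 839.99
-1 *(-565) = 565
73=73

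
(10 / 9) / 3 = 10 / 27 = 0.37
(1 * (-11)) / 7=-11 / 7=-1.57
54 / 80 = 27 / 40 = 0.68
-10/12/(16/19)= -0.99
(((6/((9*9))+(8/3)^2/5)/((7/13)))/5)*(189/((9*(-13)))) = -202/225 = -0.90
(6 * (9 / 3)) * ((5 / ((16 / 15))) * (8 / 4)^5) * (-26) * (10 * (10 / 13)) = -540000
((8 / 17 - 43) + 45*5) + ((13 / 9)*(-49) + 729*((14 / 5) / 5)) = 1988743 / 3825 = 519.93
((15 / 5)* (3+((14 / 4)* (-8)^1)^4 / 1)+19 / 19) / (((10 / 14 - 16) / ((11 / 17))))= -141986306 / 1819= -78057.34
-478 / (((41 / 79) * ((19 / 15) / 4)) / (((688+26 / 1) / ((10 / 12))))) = -1941268896 / 779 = -2492001.15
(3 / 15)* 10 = 2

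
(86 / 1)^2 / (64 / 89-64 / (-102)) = 8392611 / 1528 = 5492.55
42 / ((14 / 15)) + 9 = 54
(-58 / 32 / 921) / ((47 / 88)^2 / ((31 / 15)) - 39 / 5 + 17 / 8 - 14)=2175580 / 21598021941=0.00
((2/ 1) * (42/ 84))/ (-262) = -1/ 262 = -0.00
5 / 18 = 0.28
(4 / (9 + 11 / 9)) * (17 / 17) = 9 / 23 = 0.39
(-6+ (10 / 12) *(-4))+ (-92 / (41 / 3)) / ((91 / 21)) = -17408 / 1599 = -10.89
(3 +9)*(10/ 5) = 24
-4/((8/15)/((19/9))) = -15.83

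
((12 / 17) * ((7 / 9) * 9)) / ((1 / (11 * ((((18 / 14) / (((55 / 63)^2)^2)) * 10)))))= 3402639576 / 2828375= 1203.04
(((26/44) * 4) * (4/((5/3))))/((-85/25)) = -312/187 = -1.67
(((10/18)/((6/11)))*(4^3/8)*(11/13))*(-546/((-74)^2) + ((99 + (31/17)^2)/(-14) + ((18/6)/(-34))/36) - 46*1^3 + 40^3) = 197806235474045/448656894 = 440885.31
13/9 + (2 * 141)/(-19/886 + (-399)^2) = 1835925539/1269468603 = 1.45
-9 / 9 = -1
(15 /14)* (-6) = -45 /7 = -6.43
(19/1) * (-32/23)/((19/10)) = -13.91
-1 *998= -998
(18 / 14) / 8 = 9 / 56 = 0.16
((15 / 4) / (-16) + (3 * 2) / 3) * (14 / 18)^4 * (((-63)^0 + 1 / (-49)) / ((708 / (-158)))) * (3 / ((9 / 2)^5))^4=-57333907456 / 58101483228833062739979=-0.00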